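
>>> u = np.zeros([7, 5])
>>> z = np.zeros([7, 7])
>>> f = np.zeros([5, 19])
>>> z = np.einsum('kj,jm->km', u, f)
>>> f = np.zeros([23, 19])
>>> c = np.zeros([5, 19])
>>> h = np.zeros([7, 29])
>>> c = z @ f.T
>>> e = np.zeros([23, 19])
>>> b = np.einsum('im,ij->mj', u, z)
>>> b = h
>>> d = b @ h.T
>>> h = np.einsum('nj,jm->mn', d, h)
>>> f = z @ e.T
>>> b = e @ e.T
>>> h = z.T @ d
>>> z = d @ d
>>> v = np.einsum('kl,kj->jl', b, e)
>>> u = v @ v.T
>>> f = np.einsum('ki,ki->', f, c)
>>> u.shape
(19, 19)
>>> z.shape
(7, 7)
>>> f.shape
()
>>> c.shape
(7, 23)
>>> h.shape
(19, 7)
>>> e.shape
(23, 19)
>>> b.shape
(23, 23)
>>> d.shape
(7, 7)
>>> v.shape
(19, 23)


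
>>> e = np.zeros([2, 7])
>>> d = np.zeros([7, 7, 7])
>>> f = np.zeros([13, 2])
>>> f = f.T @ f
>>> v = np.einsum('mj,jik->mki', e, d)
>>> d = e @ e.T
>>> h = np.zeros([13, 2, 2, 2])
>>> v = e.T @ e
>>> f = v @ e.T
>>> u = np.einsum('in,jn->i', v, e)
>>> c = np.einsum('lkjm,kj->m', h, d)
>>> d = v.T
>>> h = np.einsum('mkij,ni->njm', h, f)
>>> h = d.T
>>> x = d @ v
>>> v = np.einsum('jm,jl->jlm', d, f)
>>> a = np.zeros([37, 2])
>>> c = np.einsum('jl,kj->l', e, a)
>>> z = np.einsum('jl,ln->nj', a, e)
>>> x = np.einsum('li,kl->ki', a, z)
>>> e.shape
(2, 7)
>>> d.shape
(7, 7)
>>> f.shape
(7, 2)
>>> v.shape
(7, 2, 7)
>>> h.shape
(7, 7)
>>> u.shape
(7,)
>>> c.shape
(7,)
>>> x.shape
(7, 2)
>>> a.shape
(37, 2)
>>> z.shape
(7, 37)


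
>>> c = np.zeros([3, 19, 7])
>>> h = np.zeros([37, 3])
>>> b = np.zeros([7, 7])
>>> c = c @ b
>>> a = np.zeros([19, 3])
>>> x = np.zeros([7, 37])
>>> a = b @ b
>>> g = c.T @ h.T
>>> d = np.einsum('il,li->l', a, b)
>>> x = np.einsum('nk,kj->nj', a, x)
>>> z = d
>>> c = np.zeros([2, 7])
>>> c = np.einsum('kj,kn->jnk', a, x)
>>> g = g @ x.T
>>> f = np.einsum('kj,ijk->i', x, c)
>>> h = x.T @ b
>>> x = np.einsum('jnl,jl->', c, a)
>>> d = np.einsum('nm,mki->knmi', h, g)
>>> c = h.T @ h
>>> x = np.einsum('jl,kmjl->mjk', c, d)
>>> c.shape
(7, 7)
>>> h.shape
(37, 7)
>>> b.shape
(7, 7)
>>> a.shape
(7, 7)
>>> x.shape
(37, 7, 19)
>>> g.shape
(7, 19, 7)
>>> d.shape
(19, 37, 7, 7)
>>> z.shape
(7,)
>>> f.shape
(7,)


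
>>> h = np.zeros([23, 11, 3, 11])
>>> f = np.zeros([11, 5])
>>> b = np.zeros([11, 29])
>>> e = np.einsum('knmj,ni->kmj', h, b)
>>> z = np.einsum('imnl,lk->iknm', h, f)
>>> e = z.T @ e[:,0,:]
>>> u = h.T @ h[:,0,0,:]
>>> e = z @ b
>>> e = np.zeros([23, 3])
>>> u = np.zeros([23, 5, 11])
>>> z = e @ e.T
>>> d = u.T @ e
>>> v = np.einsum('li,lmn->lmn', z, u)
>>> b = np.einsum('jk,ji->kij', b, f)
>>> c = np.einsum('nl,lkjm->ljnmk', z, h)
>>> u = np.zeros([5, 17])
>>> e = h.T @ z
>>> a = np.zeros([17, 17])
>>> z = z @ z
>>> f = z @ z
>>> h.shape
(23, 11, 3, 11)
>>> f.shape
(23, 23)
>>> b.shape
(29, 5, 11)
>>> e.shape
(11, 3, 11, 23)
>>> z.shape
(23, 23)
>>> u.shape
(5, 17)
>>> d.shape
(11, 5, 3)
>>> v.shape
(23, 5, 11)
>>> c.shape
(23, 3, 23, 11, 11)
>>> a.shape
(17, 17)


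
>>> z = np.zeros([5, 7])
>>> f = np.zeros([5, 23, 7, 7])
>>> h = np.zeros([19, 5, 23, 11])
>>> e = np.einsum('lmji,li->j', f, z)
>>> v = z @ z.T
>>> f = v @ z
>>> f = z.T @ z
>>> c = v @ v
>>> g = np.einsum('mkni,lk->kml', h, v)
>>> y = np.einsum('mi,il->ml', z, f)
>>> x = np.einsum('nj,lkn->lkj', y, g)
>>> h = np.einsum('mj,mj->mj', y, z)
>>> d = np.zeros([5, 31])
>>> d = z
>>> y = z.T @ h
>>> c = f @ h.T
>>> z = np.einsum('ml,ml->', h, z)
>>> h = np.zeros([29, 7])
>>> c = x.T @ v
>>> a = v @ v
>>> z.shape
()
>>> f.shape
(7, 7)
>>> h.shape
(29, 7)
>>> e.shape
(7,)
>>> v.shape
(5, 5)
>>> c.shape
(7, 19, 5)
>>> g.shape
(5, 19, 5)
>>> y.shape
(7, 7)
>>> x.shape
(5, 19, 7)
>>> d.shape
(5, 7)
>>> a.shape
(5, 5)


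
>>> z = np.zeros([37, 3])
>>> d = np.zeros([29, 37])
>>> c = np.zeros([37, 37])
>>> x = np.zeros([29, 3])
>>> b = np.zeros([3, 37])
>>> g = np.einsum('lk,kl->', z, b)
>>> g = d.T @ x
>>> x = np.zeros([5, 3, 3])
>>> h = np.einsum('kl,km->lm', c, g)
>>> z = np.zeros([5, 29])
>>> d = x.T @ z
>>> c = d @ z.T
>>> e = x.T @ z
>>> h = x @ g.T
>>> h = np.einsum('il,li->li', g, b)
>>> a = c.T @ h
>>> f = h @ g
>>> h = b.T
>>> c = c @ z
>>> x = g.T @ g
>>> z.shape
(5, 29)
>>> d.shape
(3, 3, 29)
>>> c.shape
(3, 3, 29)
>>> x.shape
(3, 3)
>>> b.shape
(3, 37)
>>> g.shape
(37, 3)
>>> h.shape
(37, 3)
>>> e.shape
(3, 3, 29)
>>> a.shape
(5, 3, 37)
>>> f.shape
(3, 3)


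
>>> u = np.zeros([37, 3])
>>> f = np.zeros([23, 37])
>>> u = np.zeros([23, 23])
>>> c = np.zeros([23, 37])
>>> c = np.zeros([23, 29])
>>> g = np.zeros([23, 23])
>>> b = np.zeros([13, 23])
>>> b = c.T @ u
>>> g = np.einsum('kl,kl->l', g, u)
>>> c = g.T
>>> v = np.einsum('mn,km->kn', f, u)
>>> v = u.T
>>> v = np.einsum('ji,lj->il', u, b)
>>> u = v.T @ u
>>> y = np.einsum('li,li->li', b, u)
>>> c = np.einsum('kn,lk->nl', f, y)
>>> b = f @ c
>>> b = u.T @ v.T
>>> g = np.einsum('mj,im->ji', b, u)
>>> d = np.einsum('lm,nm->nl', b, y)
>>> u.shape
(29, 23)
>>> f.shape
(23, 37)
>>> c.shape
(37, 29)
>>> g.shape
(23, 29)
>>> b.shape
(23, 23)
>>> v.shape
(23, 29)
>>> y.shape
(29, 23)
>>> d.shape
(29, 23)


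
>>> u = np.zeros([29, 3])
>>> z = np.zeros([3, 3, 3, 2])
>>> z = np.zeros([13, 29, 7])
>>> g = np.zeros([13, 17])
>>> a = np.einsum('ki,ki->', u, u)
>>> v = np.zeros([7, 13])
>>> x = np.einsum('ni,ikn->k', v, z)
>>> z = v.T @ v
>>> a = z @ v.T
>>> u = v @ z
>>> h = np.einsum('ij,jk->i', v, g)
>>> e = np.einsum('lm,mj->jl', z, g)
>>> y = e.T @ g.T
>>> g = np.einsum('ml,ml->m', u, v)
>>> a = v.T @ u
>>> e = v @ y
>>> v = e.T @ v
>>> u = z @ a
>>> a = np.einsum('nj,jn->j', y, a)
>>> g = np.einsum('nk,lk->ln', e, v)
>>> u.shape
(13, 13)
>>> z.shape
(13, 13)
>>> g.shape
(13, 7)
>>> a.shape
(13,)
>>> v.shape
(13, 13)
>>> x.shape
(29,)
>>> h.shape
(7,)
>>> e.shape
(7, 13)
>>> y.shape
(13, 13)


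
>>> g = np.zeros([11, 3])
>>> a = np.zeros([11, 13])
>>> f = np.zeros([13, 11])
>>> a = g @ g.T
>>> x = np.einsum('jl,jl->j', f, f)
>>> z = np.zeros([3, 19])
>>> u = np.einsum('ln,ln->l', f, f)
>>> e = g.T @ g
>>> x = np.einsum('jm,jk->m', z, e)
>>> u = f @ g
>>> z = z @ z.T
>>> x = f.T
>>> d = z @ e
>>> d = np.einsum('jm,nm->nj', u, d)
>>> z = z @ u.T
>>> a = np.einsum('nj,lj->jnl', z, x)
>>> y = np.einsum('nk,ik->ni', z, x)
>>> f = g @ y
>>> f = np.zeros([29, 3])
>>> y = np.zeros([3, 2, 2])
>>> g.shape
(11, 3)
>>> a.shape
(13, 3, 11)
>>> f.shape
(29, 3)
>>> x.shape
(11, 13)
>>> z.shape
(3, 13)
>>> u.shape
(13, 3)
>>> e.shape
(3, 3)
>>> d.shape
(3, 13)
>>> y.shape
(3, 2, 2)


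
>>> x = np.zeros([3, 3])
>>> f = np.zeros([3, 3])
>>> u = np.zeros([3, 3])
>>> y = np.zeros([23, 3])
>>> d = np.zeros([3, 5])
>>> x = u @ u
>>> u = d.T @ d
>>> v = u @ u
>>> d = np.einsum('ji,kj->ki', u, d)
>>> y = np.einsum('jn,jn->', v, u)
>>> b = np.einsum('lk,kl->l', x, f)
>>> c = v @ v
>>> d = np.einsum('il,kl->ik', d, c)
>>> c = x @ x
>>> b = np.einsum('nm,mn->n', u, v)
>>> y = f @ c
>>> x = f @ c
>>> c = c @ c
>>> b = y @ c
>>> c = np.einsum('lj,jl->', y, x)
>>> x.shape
(3, 3)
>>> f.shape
(3, 3)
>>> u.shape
(5, 5)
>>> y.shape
(3, 3)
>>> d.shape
(3, 5)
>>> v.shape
(5, 5)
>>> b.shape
(3, 3)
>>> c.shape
()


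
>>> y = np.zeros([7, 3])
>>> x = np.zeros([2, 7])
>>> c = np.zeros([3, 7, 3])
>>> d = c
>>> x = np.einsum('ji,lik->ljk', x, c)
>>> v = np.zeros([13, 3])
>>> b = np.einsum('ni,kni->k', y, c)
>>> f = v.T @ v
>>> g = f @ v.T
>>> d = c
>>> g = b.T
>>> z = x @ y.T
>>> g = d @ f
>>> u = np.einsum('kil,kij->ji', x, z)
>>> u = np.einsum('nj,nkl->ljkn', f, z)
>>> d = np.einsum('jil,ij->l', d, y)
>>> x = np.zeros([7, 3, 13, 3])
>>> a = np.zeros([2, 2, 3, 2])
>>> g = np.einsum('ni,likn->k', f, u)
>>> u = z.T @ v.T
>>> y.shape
(7, 3)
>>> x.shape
(7, 3, 13, 3)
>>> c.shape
(3, 7, 3)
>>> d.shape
(3,)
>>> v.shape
(13, 3)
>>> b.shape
(3,)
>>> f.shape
(3, 3)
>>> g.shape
(2,)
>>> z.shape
(3, 2, 7)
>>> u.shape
(7, 2, 13)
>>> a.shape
(2, 2, 3, 2)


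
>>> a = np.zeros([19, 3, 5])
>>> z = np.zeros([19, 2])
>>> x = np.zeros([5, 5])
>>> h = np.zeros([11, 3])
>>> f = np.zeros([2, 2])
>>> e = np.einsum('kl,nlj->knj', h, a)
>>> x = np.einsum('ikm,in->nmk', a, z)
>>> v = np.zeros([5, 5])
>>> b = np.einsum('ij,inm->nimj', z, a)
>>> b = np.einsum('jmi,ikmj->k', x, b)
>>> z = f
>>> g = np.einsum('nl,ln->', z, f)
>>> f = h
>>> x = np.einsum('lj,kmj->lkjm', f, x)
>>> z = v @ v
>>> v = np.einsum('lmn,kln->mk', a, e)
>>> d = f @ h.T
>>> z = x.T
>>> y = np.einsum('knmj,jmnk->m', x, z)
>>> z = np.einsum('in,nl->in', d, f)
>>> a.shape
(19, 3, 5)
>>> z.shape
(11, 11)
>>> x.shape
(11, 2, 3, 5)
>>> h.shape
(11, 3)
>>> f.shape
(11, 3)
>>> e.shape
(11, 19, 5)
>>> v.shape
(3, 11)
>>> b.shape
(19,)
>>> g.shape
()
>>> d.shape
(11, 11)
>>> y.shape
(3,)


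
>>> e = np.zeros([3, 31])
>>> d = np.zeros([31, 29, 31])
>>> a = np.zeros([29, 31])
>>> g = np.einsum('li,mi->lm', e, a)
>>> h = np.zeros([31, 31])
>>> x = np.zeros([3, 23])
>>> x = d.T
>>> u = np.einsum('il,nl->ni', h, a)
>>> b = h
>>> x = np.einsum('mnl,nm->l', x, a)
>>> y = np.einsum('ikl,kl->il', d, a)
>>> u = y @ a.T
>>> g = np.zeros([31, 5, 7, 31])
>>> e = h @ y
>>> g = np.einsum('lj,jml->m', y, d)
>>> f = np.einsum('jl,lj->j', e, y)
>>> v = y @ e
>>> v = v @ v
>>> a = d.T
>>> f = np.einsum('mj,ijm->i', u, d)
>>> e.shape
(31, 31)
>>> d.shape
(31, 29, 31)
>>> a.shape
(31, 29, 31)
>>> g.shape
(29,)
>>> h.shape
(31, 31)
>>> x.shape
(31,)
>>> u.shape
(31, 29)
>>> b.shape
(31, 31)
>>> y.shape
(31, 31)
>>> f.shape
(31,)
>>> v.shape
(31, 31)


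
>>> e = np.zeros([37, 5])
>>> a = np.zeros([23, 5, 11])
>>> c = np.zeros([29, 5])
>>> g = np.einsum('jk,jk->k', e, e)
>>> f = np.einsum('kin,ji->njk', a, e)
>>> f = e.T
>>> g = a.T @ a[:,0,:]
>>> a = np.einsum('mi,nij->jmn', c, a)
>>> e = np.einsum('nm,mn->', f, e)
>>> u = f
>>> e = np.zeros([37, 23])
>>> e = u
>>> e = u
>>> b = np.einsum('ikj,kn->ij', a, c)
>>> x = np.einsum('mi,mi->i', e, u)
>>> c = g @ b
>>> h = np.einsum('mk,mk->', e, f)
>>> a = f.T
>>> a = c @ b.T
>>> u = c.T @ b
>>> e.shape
(5, 37)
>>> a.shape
(11, 5, 11)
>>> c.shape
(11, 5, 23)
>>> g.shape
(11, 5, 11)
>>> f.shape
(5, 37)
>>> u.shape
(23, 5, 23)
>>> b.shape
(11, 23)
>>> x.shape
(37,)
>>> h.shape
()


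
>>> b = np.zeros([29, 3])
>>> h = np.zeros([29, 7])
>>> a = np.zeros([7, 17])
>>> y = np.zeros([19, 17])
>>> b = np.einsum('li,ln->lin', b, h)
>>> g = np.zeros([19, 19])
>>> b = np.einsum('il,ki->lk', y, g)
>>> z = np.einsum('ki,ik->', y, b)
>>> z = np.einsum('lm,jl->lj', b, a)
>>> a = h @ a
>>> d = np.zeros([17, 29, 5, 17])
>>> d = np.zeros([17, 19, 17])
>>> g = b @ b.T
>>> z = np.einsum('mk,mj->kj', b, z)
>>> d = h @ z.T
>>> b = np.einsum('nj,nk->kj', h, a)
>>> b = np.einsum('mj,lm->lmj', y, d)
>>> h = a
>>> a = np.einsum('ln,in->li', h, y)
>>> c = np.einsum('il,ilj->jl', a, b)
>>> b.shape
(29, 19, 17)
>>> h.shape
(29, 17)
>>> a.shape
(29, 19)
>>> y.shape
(19, 17)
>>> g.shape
(17, 17)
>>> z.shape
(19, 7)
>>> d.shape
(29, 19)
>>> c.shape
(17, 19)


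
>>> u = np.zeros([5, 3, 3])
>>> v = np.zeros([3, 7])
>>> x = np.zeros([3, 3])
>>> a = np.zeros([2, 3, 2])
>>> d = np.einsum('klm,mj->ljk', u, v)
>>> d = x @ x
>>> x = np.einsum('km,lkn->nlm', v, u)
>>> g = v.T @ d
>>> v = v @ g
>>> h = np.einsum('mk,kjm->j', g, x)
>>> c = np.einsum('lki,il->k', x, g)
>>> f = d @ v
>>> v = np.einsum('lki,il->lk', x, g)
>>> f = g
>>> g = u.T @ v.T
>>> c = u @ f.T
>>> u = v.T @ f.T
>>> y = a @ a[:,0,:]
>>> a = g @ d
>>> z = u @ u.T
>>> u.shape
(5, 7)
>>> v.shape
(3, 5)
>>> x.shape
(3, 5, 7)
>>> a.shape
(3, 3, 3)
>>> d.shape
(3, 3)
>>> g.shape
(3, 3, 3)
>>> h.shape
(5,)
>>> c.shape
(5, 3, 7)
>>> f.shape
(7, 3)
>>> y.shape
(2, 3, 2)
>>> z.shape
(5, 5)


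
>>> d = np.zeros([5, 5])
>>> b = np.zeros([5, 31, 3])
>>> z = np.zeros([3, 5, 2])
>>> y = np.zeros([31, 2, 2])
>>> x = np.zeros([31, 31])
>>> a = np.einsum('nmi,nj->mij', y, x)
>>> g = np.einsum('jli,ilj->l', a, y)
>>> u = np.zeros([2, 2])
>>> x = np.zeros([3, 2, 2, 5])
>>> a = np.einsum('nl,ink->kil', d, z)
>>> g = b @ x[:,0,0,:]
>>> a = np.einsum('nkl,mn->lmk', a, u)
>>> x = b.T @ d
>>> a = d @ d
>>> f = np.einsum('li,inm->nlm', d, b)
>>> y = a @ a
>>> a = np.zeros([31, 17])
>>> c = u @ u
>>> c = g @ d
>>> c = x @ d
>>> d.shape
(5, 5)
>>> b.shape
(5, 31, 3)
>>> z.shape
(3, 5, 2)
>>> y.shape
(5, 5)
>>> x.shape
(3, 31, 5)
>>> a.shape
(31, 17)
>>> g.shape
(5, 31, 5)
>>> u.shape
(2, 2)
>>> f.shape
(31, 5, 3)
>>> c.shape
(3, 31, 5)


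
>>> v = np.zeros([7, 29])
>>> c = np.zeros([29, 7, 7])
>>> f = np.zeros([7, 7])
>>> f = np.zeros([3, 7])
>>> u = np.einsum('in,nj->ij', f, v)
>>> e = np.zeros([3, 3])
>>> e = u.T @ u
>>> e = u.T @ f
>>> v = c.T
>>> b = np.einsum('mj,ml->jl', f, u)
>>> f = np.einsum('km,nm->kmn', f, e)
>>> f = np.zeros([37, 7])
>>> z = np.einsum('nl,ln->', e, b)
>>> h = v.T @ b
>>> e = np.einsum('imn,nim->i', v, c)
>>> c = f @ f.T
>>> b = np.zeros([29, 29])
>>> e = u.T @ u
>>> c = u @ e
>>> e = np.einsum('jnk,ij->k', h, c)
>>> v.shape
(7, 7, 29)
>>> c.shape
(3, 29)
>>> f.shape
(37, 7)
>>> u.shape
(3, 29)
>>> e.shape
(29,)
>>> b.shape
(29, 29)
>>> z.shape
()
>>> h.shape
(29, 7, 29)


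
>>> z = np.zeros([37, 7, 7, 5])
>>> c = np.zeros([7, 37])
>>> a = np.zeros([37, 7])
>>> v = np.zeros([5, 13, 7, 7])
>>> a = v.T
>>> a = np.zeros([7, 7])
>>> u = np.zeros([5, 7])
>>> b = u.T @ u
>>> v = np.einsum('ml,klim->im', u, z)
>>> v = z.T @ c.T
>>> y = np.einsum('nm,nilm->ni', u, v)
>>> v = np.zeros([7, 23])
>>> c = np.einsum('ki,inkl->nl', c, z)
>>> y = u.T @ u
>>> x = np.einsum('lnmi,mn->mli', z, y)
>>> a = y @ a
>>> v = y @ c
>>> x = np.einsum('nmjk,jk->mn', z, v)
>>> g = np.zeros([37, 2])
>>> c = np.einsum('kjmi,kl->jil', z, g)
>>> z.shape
(37, 7, 7, 5)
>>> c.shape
(7, 5, 2)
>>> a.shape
(7, 7)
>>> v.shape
(7, 5)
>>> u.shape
(5, 7)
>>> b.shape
(7, 7)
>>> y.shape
(7, 7)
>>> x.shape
(7, 37)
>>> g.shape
(37, 2)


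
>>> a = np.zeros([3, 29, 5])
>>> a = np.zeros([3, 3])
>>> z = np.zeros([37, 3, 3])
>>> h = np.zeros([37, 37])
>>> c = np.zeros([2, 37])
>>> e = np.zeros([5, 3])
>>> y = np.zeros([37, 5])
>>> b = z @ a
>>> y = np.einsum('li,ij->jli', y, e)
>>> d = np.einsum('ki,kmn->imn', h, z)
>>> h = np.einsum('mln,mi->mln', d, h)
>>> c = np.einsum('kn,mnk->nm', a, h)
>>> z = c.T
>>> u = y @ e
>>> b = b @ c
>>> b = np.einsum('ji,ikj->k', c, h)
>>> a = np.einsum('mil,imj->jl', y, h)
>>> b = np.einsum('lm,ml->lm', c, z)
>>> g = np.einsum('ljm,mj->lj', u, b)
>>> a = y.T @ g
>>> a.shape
(5, 37, 37)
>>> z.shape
(37, 3)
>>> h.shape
(37, 3, 3)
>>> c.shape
(3, 37)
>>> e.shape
(5, 3)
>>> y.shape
(3, 37, 5)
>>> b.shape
(3, 37)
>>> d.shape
(37, 3, 3)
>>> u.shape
(3, 37, 3)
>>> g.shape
(3, 37)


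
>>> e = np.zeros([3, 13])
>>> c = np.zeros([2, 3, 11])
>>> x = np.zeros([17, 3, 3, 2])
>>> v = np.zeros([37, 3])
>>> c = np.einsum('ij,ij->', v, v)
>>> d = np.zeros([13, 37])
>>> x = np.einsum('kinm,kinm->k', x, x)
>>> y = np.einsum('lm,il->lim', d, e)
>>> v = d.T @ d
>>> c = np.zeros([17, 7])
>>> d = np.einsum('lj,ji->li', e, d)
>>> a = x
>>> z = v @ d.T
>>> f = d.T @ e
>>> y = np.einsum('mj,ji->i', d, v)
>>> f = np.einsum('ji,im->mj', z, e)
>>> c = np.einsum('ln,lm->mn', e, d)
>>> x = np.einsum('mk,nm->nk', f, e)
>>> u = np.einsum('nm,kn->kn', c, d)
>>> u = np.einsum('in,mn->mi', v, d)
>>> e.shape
(3, 13)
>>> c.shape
(37, 13)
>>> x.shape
(3, 37)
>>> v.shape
(37, 37)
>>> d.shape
(3, 37)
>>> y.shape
(37,)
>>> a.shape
(17,)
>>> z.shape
(37, 3)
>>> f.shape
(13, 37)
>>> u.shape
(3, 37)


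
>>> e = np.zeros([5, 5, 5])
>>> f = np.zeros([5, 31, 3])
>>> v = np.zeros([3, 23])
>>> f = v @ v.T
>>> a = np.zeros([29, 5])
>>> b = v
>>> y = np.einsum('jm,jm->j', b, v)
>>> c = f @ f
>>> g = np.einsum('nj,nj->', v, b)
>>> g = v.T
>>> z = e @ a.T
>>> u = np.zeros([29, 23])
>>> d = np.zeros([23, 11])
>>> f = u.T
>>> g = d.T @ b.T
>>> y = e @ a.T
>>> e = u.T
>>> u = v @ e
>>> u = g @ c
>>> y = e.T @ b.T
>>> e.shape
(23, 29)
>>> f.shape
(23, 29)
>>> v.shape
(3, 23)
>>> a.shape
(29, 5)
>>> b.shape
(3, 23)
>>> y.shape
(29, 3)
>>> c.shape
(3, 3)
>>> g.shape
(11, 3)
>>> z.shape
(5, 5, 29)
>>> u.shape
(11, 3)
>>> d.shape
(23, 11)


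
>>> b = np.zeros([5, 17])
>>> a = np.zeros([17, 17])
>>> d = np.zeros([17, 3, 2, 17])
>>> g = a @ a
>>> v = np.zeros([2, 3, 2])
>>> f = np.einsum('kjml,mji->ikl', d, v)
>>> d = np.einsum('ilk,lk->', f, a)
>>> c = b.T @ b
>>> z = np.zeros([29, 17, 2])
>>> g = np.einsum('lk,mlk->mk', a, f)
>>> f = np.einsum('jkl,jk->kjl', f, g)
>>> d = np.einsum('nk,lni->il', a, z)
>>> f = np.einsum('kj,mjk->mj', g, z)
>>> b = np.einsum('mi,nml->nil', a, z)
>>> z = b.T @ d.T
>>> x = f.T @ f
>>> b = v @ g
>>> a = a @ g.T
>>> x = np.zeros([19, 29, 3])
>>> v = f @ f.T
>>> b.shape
(2, 3, 17)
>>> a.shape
(17, 2)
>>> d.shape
(2, 29)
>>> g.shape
(2, 17)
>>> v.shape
(29, 29)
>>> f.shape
(29, 17)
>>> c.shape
(17, 17)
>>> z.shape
(2, 17, 2)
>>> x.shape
(19, 29, 3)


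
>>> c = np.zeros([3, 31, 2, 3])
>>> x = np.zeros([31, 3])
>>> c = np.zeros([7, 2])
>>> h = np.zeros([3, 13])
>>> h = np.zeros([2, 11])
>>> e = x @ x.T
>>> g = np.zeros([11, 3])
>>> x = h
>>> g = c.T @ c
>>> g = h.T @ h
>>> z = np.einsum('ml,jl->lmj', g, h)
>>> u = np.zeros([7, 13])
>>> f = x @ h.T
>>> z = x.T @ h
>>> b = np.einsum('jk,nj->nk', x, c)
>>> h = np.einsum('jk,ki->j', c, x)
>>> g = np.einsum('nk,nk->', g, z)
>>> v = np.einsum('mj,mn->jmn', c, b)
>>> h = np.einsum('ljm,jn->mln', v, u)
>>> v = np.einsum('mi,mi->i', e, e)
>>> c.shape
(7, 2)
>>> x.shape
(2, 11)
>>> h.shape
(11, 2, 13)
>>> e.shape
(31, 31)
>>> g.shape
()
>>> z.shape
(11, 11)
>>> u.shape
(7, 13)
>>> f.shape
(2, 2)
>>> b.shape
(7, 11)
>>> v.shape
(31,)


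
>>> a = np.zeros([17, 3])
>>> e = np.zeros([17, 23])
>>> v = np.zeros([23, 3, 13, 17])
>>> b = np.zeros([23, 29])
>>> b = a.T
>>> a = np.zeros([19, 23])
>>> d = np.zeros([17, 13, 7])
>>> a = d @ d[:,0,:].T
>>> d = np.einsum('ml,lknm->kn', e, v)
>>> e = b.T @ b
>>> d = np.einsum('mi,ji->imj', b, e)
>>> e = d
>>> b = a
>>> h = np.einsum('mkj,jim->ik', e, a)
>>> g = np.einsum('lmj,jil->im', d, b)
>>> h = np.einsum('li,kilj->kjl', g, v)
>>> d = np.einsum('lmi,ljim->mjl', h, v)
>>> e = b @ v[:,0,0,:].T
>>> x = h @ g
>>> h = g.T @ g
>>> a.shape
(17, 13, 17)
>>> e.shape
(17, 13, 23)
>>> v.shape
(23, 3, 13, 17)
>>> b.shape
(17, 13, 17)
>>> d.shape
(17, 3, 23)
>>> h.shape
(3, 3)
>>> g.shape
(13, 3)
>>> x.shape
(23, 17, 3)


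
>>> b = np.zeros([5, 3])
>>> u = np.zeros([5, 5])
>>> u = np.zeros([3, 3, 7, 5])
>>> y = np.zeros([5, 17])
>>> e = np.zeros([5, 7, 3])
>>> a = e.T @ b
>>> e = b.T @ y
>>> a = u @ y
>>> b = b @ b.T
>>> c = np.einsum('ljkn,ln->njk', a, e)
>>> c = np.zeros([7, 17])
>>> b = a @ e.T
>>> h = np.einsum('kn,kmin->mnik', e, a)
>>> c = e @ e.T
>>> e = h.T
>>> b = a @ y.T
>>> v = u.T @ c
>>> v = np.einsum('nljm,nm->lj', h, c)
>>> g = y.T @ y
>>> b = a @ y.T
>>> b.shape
(3, 3, 7, 5)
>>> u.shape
(3, 3, 7, 5)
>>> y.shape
(5, 17)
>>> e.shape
(3, 7, 17, 3)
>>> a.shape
(3, 3, 7, 17)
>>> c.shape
(3, 3)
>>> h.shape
(3, 17, 7, 3)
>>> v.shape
(17, 7)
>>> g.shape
(17, 17)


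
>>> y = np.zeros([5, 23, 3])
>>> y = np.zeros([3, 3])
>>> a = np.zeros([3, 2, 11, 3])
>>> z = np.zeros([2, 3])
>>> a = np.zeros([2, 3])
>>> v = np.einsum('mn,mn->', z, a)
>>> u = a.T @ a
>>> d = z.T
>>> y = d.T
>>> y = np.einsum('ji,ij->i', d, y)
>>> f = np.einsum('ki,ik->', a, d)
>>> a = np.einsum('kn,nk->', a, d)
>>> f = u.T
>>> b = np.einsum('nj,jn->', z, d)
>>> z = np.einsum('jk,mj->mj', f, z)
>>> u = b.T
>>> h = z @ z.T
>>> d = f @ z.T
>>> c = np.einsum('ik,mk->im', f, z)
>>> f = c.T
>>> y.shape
(2,)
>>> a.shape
()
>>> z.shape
(2, 3)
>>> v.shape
()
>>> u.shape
()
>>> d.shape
(3, 2)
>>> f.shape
(2, 3)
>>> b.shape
()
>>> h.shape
(2, 2)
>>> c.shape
(3, 2)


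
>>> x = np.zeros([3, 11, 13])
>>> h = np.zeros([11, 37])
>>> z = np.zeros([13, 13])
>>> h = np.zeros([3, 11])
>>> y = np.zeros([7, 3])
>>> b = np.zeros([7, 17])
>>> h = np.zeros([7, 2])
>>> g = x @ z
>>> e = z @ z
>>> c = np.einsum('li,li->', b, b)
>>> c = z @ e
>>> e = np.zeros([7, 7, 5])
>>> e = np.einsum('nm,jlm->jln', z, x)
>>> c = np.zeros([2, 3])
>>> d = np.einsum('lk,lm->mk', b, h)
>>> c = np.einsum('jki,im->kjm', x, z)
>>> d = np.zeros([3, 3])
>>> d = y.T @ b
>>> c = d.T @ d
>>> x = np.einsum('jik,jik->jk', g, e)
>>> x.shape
(3, 13)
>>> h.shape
(7, 2)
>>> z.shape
(13, 13)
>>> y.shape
(7, 3)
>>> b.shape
(7, 17)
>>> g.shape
(3, 11, 13)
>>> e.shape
(3, 11, 13)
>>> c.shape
(17, 17)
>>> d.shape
(3, 17)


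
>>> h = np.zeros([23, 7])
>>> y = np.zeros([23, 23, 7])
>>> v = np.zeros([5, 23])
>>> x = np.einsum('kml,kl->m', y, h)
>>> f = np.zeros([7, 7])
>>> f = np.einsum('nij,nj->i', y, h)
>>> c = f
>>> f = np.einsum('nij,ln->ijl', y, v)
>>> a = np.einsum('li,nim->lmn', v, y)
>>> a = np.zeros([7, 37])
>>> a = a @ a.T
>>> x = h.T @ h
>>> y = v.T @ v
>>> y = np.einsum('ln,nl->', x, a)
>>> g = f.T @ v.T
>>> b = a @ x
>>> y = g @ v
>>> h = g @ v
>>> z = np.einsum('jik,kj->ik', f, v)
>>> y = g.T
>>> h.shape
(5, 7, 23)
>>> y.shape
(5, 7, 5)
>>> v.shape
(5, 23)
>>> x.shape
(7, 7)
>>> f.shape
(23, 7, 5)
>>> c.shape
(23,)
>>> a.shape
(7, 7)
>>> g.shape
(5, 7, 5)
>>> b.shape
(7, 7)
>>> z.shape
(7, 5)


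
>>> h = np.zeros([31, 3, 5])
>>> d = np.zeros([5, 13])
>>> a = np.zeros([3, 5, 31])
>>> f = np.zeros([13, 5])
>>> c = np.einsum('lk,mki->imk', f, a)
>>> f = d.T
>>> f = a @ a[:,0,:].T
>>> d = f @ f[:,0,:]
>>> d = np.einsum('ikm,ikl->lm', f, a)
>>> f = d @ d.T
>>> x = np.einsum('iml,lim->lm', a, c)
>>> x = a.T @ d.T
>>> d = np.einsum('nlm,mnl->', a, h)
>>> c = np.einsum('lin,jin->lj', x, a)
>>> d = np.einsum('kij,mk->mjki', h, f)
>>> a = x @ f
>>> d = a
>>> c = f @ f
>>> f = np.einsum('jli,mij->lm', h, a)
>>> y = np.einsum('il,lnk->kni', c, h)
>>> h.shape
(31, 3, 5)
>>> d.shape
(31, 5, 31)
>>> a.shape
(31, 5, 31)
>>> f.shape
(3, 31)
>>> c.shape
(31, 31)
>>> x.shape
(31, 5, 31)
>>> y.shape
(5, 3, 31)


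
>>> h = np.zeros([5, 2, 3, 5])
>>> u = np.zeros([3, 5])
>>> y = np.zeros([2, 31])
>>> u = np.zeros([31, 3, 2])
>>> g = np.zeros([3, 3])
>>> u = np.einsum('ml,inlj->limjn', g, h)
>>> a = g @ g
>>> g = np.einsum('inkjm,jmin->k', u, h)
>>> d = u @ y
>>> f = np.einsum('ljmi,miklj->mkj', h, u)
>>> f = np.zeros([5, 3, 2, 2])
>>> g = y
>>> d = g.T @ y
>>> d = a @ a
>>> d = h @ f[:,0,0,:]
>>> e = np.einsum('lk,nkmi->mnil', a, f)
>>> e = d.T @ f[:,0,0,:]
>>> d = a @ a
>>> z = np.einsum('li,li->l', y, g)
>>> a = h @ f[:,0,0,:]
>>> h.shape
(5, 2, 3, 5)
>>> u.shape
(3, 5, 3, 5, 2)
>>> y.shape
(2, 31)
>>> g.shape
(2, 31)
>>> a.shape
(5, 2, 3, 2)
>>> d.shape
(3, 3)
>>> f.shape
(5, 3, 2, 2)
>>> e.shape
(2, 3, 2, 2)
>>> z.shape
(2,)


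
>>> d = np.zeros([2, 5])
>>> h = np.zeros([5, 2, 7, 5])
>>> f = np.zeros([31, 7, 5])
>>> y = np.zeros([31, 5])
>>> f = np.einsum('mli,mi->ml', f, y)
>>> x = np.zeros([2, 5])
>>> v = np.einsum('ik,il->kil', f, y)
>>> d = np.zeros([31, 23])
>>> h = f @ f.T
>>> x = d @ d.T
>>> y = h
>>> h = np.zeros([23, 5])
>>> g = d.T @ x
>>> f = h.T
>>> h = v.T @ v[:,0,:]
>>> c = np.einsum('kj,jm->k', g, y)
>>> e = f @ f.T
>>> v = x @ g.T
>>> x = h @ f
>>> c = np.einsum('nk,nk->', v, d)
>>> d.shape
(31, 23)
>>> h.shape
(5, 31, 5)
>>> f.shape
(5, 23)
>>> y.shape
(31, 31)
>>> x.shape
(5, 31, 23)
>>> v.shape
(31, 23)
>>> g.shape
(23, 31)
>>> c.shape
()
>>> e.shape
(5, 5)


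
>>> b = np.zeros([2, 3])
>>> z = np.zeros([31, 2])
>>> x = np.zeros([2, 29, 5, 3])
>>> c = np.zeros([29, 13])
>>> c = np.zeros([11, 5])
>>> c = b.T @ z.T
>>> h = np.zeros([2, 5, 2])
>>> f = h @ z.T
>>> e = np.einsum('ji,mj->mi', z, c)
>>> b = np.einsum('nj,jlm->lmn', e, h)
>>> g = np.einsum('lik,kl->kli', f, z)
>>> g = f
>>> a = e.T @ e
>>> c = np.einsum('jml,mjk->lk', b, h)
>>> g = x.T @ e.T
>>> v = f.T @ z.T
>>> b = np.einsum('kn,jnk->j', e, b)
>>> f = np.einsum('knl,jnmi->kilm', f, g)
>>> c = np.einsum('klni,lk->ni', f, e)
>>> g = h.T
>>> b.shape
(5,)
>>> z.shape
(31, 2)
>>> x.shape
(2, 29, 5, 3)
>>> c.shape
(31, 29)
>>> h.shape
(2, 5, 2)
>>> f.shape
(2, 3, 31, 29)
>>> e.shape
(3, 2)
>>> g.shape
(2, 5, 2)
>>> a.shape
(2, 2)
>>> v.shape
(31, 5, 31)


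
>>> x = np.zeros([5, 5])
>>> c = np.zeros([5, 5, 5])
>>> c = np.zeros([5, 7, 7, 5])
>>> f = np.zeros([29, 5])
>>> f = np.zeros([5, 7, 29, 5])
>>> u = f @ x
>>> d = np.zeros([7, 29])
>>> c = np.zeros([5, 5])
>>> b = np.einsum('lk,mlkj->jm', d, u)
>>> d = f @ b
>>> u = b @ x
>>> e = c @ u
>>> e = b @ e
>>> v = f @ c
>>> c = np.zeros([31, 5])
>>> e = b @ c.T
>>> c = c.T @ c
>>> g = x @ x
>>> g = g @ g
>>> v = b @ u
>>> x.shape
(5, 5)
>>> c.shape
(5, 5)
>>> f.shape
(5, 7, 29, 5)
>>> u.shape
(5, 5)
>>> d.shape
(5, 7, 29, 5)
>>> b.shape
(5, 5)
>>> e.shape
(5, 31)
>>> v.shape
(5, 5)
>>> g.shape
(5, 5)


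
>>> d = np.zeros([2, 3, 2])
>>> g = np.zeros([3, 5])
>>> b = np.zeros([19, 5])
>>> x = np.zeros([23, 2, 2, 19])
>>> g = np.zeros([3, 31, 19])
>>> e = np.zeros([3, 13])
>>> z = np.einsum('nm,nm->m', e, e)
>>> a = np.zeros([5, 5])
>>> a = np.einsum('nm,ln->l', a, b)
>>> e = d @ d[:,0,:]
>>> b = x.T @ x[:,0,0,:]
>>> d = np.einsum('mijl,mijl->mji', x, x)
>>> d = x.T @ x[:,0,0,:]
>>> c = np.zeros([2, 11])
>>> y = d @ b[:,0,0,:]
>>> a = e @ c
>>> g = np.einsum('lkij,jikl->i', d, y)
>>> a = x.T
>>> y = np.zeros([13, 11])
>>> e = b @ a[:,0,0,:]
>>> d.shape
(19, 2, 2, 19)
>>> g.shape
(2,)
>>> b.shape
(19, 2, 2, 19)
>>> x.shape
(23, 2, 2, 19)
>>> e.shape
(19, 2, 2, 23)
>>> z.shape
(13,)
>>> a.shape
(19, 2, 2, 23)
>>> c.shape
(2, 11)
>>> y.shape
(13, 11)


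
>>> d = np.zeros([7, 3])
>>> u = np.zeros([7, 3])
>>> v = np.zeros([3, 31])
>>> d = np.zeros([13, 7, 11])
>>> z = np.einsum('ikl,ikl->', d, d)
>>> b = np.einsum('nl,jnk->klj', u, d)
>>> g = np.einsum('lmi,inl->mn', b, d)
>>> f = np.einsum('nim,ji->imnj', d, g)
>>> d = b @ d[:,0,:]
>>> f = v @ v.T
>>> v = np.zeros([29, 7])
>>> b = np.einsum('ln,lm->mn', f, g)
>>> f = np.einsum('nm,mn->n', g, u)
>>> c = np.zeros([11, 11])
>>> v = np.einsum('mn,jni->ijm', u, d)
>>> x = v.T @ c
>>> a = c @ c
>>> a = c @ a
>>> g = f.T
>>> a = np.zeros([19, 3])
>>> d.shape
(11, 3, 11)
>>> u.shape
(7, 3)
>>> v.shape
(11, 11, 7)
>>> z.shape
()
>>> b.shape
(7, 3)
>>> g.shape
(3,)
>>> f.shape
(3,)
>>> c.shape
(11, 11)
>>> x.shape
(7, 11, 11)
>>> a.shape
(19, 3)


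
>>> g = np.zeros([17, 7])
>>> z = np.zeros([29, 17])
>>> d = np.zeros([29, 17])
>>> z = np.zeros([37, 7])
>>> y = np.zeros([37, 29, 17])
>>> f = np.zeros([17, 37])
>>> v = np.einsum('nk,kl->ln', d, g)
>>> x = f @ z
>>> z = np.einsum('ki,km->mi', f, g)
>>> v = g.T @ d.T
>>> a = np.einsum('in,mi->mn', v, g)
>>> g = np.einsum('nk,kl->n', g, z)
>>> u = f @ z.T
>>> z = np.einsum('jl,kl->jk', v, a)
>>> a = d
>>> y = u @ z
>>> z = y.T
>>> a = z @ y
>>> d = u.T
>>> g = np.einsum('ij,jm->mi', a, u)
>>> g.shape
(7, 17)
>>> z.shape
(17, 17)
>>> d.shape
(7, 17)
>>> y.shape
(17, 17)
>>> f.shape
(17, 37)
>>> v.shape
(7, 29)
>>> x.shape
(17, 7)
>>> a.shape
(17, 17)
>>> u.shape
(17, 7)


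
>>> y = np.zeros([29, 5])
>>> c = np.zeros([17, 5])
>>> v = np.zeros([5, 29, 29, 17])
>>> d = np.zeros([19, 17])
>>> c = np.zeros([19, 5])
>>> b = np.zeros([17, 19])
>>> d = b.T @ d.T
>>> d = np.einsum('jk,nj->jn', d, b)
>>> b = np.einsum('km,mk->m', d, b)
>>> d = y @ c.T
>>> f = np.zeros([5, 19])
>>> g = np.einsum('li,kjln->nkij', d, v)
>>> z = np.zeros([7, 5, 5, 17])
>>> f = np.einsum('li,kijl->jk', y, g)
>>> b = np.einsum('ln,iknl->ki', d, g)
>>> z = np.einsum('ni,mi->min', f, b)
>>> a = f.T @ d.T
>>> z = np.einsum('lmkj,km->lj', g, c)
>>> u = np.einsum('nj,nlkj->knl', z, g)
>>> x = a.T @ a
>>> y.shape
(29, 5)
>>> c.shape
(19, 5)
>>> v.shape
(5, 29, 29, 17)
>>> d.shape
(29, 19)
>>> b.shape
(5, 17)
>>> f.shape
(19, 17)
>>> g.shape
(17, 5, 19, 29)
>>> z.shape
(17, 29)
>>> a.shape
(17, 29)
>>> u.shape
(19, 17, 5)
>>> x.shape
(29, 29)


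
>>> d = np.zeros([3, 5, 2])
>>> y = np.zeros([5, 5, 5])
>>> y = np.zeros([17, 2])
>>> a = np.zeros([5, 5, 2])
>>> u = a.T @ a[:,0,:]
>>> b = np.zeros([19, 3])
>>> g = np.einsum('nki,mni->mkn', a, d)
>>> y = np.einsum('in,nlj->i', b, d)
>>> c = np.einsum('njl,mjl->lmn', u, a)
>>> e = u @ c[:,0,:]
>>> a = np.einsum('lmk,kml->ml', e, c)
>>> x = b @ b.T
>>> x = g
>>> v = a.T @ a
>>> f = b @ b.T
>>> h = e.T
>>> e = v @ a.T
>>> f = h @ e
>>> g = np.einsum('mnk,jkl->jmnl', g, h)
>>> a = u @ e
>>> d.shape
(3, 5, 2)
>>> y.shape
(19,)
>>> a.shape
(2, 5, 5)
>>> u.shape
(2, 5, 2)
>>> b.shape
(19, 3)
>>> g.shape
(2, 3, 5, 2)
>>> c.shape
(2, 5, 2)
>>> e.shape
(2, 5)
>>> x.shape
(3, 5, 5)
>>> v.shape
(2, 2)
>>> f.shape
(2, 5, 5)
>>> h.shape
(2, 5, 2)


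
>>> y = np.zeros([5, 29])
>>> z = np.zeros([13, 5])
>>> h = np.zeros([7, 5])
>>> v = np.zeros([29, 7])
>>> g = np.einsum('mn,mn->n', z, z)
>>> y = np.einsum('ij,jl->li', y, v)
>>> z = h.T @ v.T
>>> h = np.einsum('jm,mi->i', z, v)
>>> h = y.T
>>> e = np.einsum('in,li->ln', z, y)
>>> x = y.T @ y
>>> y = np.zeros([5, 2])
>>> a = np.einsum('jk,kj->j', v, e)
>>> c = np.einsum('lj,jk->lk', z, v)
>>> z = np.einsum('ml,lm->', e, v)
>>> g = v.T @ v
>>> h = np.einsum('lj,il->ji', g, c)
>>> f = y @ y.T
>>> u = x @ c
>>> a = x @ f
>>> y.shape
(5, 2)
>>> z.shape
()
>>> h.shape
(7, 5)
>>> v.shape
(29, 7)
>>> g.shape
(7, 7)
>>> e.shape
(7, 29)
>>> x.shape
(5, 5)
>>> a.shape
(5, 5)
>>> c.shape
(5, 7)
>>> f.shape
(5, 5)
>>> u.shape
(5, 7)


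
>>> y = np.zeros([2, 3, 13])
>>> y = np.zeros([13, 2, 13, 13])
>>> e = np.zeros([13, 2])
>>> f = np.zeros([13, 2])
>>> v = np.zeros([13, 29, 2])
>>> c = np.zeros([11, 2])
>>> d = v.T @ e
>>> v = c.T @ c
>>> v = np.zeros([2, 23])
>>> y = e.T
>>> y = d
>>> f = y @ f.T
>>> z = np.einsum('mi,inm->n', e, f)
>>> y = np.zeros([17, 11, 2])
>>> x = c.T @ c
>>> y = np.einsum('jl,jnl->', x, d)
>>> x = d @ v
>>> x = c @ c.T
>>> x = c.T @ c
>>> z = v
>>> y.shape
()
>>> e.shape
(13, 2)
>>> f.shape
(2, 29, 13)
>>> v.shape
(2, 23)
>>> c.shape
(11, 2)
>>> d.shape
(2, 29, 2)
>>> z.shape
(2, 23)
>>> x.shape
(2, 2)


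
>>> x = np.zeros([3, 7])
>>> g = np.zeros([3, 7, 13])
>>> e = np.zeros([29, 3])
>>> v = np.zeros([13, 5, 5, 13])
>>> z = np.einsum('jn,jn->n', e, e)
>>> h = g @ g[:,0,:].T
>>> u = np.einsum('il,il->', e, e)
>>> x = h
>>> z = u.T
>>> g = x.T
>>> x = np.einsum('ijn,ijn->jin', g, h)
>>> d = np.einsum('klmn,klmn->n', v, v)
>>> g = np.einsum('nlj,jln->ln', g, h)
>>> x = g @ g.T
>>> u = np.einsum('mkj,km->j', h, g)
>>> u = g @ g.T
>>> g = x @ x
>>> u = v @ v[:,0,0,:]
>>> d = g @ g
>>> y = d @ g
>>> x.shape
(7, 7)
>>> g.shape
(7, 7)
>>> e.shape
(29, 3)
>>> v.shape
(13, 5, 5, 13)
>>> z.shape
()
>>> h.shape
(3, 7, 3)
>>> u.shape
(13, 5, 5, 13)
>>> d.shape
(7, 7)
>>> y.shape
(7, 7)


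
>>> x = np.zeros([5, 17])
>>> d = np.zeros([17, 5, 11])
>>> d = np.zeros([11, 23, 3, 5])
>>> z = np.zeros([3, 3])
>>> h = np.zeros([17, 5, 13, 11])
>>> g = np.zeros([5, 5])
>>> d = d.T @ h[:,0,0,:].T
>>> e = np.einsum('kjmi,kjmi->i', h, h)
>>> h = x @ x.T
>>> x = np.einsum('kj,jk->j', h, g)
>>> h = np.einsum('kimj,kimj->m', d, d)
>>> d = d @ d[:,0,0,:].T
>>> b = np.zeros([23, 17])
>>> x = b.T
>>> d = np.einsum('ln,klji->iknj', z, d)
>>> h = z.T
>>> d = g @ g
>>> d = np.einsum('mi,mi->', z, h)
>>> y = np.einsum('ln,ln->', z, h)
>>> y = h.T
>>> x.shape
(17, 23)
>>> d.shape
()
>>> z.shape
(3, 3)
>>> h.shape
(3, 3)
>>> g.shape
(5, 5)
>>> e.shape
(11,)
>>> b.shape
(23, 17)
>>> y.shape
(3, 3)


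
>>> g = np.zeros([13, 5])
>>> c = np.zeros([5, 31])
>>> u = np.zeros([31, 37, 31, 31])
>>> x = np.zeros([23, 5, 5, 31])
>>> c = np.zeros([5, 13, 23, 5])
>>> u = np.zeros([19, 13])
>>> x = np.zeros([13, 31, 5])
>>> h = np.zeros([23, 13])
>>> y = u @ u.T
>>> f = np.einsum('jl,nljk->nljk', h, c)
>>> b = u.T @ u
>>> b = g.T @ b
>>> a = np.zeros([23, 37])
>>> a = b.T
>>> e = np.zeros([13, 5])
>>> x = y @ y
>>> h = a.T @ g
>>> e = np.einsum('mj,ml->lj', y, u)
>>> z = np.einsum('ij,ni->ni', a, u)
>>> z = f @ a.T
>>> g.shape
(13, 5)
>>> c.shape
(5, 13, 23, 5)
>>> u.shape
(19, 13)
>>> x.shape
(19, 19)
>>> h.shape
(5, 5)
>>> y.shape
(19, 19)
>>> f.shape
(5, 13, 23, 5)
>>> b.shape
(5, 13)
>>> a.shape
(13, 5)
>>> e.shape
(13, 19)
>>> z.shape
(5, 13, 23, 13)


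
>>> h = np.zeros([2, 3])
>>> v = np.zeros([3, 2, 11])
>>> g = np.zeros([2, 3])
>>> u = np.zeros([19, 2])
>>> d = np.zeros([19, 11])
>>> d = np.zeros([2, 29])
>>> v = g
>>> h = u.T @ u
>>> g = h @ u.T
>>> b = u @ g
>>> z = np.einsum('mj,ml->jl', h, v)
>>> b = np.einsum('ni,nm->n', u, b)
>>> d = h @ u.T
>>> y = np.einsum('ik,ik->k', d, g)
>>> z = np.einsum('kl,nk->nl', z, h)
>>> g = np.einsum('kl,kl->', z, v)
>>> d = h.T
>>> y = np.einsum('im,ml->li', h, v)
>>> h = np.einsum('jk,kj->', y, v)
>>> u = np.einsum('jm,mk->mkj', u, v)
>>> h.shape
()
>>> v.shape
(2, 3)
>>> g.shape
()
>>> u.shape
(2, 3, 19)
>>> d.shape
(2, 2)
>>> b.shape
(19,)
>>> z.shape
(2, 3)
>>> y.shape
(3, 2)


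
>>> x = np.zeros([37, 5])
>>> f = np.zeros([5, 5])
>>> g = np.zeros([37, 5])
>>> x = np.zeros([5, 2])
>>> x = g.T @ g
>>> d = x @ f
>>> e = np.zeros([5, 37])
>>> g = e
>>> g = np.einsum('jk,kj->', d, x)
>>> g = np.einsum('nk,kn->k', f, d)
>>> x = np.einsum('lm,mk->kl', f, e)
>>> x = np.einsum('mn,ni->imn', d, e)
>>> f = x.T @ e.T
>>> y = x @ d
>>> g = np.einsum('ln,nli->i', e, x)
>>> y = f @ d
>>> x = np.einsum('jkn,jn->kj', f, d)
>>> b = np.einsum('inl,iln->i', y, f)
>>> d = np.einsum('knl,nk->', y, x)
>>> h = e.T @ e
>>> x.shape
(5, 5)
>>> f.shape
(5, 5, 5)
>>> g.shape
(5,)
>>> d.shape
()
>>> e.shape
(5, 37)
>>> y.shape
(5, 5, 5)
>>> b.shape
(5,)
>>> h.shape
(37, 37)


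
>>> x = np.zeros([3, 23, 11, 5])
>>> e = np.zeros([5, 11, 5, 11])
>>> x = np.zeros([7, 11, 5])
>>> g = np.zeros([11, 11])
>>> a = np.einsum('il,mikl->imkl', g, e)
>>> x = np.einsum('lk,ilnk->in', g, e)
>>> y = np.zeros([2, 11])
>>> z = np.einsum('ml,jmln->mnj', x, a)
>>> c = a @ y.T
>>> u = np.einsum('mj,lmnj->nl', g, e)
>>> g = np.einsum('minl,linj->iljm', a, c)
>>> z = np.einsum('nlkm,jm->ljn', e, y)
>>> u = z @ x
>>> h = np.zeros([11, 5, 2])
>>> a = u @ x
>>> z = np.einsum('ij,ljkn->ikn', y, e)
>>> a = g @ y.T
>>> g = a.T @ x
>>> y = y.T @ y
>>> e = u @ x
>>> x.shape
(5, 5)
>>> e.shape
(11, 2, 5)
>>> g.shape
(2, 2, 11, 5)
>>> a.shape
(5, 11, 2, 2)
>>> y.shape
(11, 11)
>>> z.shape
(2, 5, 11)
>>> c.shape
(11, 5, 5, 2)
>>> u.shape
(11, 2, 5)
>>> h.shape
(11, 5, 2)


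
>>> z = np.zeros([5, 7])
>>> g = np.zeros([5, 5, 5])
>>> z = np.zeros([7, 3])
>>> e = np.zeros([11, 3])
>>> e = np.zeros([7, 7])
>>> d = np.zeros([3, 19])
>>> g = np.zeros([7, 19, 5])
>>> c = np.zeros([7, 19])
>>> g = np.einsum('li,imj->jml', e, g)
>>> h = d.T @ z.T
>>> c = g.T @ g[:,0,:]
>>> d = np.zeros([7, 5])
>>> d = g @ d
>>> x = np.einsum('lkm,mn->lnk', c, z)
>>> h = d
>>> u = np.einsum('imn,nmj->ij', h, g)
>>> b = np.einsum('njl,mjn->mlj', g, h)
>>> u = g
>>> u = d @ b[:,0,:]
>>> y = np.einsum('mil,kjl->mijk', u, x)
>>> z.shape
(7, 3)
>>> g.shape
(5, 19, 7)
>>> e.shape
(7, 7)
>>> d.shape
(5, 19, 5)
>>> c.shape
(7, 19, 7)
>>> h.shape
(5, 19, 5)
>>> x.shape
(7, 3, 19)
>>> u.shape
(5, 19, 19)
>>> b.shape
(5, 7, 19)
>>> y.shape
(5, 19, 3, 7)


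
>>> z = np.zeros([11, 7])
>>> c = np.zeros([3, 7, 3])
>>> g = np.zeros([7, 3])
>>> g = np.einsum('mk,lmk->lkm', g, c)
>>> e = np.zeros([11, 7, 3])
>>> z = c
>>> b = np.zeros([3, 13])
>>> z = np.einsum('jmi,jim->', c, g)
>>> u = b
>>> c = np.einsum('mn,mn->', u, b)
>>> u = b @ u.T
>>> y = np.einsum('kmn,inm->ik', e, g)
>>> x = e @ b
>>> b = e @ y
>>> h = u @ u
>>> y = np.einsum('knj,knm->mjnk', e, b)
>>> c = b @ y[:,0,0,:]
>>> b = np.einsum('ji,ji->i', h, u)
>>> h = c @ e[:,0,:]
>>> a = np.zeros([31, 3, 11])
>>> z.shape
()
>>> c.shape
(11, 7, 11)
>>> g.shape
(3, 3, 7)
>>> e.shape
(11, 7, 3)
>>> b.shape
(3,)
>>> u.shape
(3, 3)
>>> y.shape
(11, 3, 7, 11)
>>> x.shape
(11, 7, 13)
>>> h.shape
(11, 7, 3)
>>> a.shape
(31, 3, 11)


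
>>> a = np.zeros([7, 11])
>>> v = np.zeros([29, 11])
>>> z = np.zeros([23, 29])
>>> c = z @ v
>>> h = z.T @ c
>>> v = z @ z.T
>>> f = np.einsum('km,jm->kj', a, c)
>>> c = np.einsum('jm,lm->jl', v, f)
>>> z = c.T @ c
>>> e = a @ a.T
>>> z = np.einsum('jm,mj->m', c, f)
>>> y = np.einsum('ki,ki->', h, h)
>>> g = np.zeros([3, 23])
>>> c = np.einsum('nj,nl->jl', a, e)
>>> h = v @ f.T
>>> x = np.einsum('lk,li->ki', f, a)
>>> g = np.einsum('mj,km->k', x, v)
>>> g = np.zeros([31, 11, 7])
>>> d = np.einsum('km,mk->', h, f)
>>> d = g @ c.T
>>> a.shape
(7, 11)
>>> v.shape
(23, 23)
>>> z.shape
(7,)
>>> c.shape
(11, 7)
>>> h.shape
(23, 7)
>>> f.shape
(7, 23)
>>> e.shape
(7, 7)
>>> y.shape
()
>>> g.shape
(31, 11, 7)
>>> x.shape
(23, 11)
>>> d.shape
(31, 11, 11)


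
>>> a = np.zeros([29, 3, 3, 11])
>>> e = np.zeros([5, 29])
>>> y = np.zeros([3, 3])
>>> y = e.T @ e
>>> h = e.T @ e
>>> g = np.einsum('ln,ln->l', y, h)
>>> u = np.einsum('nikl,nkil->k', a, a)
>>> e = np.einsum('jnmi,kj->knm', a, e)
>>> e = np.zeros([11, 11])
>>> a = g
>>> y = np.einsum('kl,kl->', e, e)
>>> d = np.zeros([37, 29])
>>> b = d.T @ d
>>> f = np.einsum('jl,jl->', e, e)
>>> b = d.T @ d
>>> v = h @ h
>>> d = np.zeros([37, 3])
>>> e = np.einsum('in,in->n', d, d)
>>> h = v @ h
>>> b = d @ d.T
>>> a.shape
(29,)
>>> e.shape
(3,)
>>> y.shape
()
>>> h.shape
(29, 29)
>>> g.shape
(29,)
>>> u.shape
(3,)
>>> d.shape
(37, 3)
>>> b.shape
(37, 37)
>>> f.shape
()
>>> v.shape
(29, 29)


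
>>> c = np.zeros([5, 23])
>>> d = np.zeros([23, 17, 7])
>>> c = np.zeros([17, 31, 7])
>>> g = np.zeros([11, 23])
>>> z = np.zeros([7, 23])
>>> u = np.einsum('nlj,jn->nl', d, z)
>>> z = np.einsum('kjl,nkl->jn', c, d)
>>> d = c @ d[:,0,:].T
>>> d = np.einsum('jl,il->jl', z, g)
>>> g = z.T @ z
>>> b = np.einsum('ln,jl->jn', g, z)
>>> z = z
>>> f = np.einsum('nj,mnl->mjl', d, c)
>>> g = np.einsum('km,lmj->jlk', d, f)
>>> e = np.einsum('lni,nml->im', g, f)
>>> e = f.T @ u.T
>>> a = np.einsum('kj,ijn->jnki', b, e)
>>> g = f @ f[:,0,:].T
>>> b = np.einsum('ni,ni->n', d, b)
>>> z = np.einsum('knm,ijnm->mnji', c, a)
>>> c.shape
(17, 31, 7)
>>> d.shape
(31, 23)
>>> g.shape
(17, 23, 17)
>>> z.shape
(7, 31, 23, 23)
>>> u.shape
(23, 17)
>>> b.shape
(31,)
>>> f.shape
(17, 23, 7)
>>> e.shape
(7, 23, 23)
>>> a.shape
(23, 23, 31, 7)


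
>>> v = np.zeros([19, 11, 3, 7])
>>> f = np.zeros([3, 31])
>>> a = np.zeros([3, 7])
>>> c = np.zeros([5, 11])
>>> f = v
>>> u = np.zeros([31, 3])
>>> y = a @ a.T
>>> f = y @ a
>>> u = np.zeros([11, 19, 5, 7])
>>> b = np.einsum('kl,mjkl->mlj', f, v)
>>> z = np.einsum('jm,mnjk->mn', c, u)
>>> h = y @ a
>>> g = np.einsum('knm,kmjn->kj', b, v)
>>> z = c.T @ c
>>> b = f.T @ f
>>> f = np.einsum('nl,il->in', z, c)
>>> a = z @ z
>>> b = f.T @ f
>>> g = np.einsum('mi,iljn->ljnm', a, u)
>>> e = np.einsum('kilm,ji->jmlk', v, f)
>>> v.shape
(19, 11, 3, 7)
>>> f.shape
(5, 11)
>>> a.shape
(11, 11)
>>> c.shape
(5, 11)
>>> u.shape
(11, 19, 5, 7)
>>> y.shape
(3, 3)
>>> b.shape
(11, 11)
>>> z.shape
(11, 11)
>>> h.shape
(3, 7)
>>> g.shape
(19, 5, 7, 11)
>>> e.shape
(5, 7, 3, 19)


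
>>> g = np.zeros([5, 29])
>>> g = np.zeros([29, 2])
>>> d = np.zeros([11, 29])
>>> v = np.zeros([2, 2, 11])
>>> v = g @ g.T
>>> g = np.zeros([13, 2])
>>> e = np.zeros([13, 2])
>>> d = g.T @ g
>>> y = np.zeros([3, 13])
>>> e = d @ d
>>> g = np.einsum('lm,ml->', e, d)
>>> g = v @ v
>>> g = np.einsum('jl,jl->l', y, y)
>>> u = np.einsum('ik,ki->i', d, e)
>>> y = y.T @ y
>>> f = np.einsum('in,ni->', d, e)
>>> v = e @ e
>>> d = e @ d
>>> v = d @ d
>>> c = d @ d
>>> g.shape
(13,)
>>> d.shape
(2, 2)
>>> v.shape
(2, 2)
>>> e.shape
(2, 2)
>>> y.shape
(13, 13)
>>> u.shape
(2,)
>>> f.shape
()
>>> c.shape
(2, 2)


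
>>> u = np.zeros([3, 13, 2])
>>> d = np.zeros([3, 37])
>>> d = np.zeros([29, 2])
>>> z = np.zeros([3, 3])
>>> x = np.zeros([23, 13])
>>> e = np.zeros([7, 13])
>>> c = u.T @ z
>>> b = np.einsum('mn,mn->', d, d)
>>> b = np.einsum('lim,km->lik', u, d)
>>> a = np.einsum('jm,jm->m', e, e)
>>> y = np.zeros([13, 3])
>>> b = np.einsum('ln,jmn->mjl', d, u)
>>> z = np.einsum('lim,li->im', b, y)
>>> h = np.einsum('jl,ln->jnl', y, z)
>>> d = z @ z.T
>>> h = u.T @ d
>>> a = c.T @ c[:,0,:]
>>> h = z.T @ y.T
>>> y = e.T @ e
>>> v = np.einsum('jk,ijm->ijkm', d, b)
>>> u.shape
(3, 13, 2)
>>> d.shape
(3, 3)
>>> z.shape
(3, 29)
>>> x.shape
(23, 13)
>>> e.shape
(7, 13)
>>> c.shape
(2, 13, 3)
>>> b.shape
(13, 3, 29)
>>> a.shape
(3, 13, 3)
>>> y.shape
(13, 13)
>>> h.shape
(29, 13)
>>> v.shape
(13, 3, 3, 29)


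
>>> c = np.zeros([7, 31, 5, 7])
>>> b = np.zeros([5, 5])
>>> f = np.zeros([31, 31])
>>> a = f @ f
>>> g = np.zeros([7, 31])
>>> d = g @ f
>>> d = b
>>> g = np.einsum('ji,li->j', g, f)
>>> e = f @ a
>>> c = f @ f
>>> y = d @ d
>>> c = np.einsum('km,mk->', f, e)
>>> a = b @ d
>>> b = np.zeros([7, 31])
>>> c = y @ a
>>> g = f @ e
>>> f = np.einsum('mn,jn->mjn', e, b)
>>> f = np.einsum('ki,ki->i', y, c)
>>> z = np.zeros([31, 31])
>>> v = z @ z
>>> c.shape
(5, 5)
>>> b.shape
(7, 31)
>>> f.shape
(5,)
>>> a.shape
(5, 5)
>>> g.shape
(31, 31)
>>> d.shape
(5, 5)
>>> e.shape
(31, 31)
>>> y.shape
(5, 5)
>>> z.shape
(31, 31)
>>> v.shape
(31, 31)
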